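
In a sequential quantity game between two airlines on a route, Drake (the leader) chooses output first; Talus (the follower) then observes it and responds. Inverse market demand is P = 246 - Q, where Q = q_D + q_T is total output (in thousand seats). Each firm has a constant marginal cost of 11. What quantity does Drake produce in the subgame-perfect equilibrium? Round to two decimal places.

Solve by backward induction. Given q_D, the follower Talus maximises π_T = (246 - q_D - q_T)q_T - 11q_T.
∂π_T/∂q_T = 235 - q_D - 2q_T = 0 gives the reaction function q_T = (235 - q_D)/2.
The leader anticipates this reaction. Substituting into P = 246 - Q gives P = 257/2 - (1/2)q_D, so π_D = (257/2 - (1/2)q_D)q_D - 11q_D.
Maximising: ∂π_D/∂q_D = 235/2 - q_D = 0, giving q_D = 235/2.
Then q_T = (235 - 235/2)/2 = 235/4.

117.50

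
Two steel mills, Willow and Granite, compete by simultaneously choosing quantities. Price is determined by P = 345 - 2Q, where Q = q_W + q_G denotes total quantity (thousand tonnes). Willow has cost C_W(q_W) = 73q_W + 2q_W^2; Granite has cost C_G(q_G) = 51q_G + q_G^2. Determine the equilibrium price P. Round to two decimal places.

Willow's profit: π_W = (345 - 2Q)q_W - (73q_W + 2q_W²). Setting ∂π_W/∂q_W = 0: 272 - 8q_W - 2(q_G) = 0.
Granite's first-order condition: 294 - 6q_G - 2(q_W) = 0.
Rearranging gives the reaction functions q_W = (272 - 2q_G)/8 and q_G = (294 - 2q_W)/6.
Substituting one into the other gives q_W = 261/11 and q_G = 452/11.
Total output Q = 713/11, so price P = 345 - 2·(713/11) = 215.3636.

215.36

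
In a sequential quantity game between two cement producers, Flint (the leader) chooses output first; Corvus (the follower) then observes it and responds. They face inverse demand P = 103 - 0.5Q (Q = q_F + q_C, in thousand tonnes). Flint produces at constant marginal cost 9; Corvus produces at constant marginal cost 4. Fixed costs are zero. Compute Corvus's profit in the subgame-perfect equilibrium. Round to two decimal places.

The follower Corvus best-responds to any q_F: π_C = (103 - 0.5Q)q_C - 4q_C.
Follower FOC: 99 - (1/2)q_F - q_C = 0, so q_C(q_F) = (99 - (1/2)q_F).
The leader anticipates this reaction. Substituting into P = 103 - 0.5Q gives P = 107/2 - (1/4)q_F, so π_F = (107/2 - (1/4)q_F)q_F - 9q_F.
Maximising: ∂π_F/∂q_F = 89/2 - (1/2)q_F = 0, giving q_F = 89.
Then q_C = (99 - (1/2)·89) = 109/2.
Price P = 103 - (1/2)·(287/2) = 125/4.
Corvus's profit: (125/4 - 4)·(109/2) = 1485.1250.

1485.13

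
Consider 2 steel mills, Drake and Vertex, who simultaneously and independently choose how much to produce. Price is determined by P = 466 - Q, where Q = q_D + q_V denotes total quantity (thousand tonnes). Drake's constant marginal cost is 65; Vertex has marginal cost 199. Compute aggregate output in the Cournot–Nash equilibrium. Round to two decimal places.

222.67

Drake's profit: π_D = (466 - Q)q_D - (65q_D). Setting ∂π_D/∂q_D = 0: 401 - 2q_D - (q_V) = 0.
Vertex's first-order condition: 267 - 2q_V - (q_D) = 0.
So q_D = (401 - q_V)/2 and q_V = (267 - q_D)/2.
Solving the pair: q_D = 535/3, q_V = 133/3.
Total output Q = 535/3 + 133/3 = 668/3.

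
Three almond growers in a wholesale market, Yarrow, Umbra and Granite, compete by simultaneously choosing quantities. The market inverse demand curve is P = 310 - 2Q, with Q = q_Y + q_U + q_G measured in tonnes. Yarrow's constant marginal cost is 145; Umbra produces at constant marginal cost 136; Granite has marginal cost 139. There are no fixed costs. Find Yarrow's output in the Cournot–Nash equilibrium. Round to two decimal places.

18.75

Yarrow's profit: π_Y = (310 - 2Q)q_Y - (145q_Y). Setting ∂π_Y/∂q_Y = 0: 165 - 4q_Y - 2(q_U + q_G) = 0.
Umbra's profit: π_U = (310 - 2Q)q_U - (136q_U). Setting ∂π_U/∂q_U = 0: 174 - 4q_U - 2(q_Y + q_G) = 0.
Granite's first-order condition: 171 - 4q_G - 2(q_Y + q_U) = 0.
Adding the 3 first-order conditions: 510 − 8Q = 0, so Q = 255/4.
Back-substituting: q_Y = (165 − 255/2)/2 = 75/4, q_U = (174 − 255/2)/2 = 93/4, q_G = (171 − 255/2)/2 = 87/4.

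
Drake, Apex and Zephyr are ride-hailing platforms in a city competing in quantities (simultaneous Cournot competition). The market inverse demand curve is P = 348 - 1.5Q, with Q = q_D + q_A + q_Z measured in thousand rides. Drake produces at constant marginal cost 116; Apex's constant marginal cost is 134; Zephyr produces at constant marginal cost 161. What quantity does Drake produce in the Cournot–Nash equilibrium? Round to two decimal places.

49.17

Drake's profit: π_D = (348 - 1.5Q)q_D - (116q_D). Setting ∂π_D/∂q_D = 0: 232 - 3q_D - (3/2)(q_A + q_Z) = 0.
Apex's first-order condition: 214 - 3q_A - (3/2)(q_D + q_Z) = 0.
Zephyr's profit: π_Z = (348 - 1.5Q)q_Z - (161q_Z). Setting ∂π_Z/∂q_Z = 0: 187 - 3q_Z - (3/2)(q_D + q_A) = 0.
Adding the 3 first-order conditions: 633 − 6Q = 0, so Q = 211/2.
Back-substituting: q_D = (232 − 633/4)/(3/2) = 295/6, q_A = (214 − 633/4)/(3/2) = 223/6, q_Z = (187 − 633/4)/(3/2) = 115/6.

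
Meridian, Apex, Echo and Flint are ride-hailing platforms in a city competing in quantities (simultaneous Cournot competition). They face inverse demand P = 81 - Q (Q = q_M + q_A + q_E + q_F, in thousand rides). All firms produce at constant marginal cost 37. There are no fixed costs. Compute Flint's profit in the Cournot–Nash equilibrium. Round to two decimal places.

Each firm earns π_i = (81 - Q)q_i - 37q_i.
First-order condition (treating rivals' output as given): 44 - 2q_i - Σ_{j≠i} q_j = 0.
By symmetry each firm produces the same amount; substituting Σ_{j≠i} q_j = 3q_i yields q_i = 44/5.
Price P = 81 - 176/5 = 229/5.
Flint's profit: (229/5 - 37)·(44/5) = 1936/25.

77.44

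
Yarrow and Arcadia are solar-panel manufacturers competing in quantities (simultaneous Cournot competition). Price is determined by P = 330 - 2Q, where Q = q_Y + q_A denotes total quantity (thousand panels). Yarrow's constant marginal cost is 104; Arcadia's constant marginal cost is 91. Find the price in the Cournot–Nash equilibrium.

175

Yarrow's profit: π_Y = (330 - 2Q)q_Y - (104q_Y). Setting ∂π_Y/∂q_Y = 0: 226 - 4q_Y - 2(q_A) = 0.
Arcadia's first-order condition: 239 - 4q_A - 2(q_Y) = 0.
Rearranging gives the reaction functions q_Y = (226 - 2q_A)/4 and q_A = (239 - 2q_Y)/4.
Solving the pair: q_Y = 71/2, q_A = 42.
Total output Q = 155/2, so price P = 330 - 2·(155/2) = 175.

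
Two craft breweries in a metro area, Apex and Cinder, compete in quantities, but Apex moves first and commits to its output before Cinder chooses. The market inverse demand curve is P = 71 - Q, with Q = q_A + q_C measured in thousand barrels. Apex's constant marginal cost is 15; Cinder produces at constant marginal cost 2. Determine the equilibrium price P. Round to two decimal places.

25.75

Solve by backward induction. Given q_A, the follower Cinder maximises π_C = (71 - q_A - q_C)q_C - 2q_C.
∂π_C/∂q_C = 69 - q_A - 2q_C = 0 gives the reaction function q_C = (69 - q_A)/2.
The leader anticipates this reaction. Substituting into P = 71 - Q gives P = 73/2 - (1/2)q_A, so π_A = (73/2 - (1/2)q_A)q_A - 15q_A.
Leader FOC: 43/2 - q_A = 0, so q_A = 43/2.
Then q_C = (69 - 43/2)/2 = 95/4.
Total output Q = 181/4, so price P = 71 - 181/4 = 103/4.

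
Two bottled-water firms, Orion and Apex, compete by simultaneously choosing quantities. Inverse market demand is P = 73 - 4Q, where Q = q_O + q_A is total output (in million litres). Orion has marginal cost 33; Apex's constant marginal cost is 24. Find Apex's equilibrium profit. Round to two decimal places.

93.44

Orion's profit: π_O = (73 - 4Q)q_O - (33q_O). Setting ∂π_O/∂q_O = 0: 40 - 8q_O - 4(q_A) = 0.
Apex's profit: π_A = (73 - 4Q)q_A - (24q_A). Setting ∂π_A/∂q_A = 0: 49 - 8q_A - 4(q_O) = 0.
So q_O = (40 - 4q_A)/8 and q_A = (49 - 4q_O)/8.
Substituting one into the other gives q_O = 31/12 and q_A = 29/6.
Price P = 73 - 4·(89/12) = 130/3.
Apex's profit: (130/3 - 24)·(29/6) = 841/9.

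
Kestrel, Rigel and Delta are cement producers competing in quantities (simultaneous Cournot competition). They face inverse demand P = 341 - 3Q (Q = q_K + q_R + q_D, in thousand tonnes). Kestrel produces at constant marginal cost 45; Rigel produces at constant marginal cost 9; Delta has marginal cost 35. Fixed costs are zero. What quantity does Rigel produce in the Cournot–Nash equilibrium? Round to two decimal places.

Kestrel's profit: π_K = (341 - 3Q)q_K - (45q_K). Setting ∂π_K/∂q_K = 0: 296 - 6q_K - 3(q_R + q_D) = 0.
Rigel's profit: π_R = (341 - 3Q)q_R - (9q_R). Setting ∂π_R/∂q_R = 0: 332 - 6q_R - 3(q_K + q_D) = 0.
Delta's first-order condition: 306 - 6q_D - 3(q_K + q_R) = 0.
Summing all 3 equations gives 934 − 12Q = 0, hence Q = 467/6.
Back-substituting: q_K = (296 − 467/2)/3 = 125/6, q_R = (332 − 467/2)/3 = 197/6, q_D = (306 − 467/2)/3 = 145/6.

32.83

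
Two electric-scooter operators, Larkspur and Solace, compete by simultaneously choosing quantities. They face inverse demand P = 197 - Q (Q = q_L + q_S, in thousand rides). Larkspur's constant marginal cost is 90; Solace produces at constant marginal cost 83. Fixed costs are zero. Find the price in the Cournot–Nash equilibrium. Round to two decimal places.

123.33

Larkspur's profit: π_L = (197 - Q)q_L - (90q_L). Setting ∂π_L/∂q_L = 0: 107 - 2q_L - (q_S) = 0.
Solace's first-order condition: 114 - 2q_S - (q_L) = 0.
Rearranging gives the reaction functions q_L = (107 - q_S)/2 and q_S = (114 - q_L)/2.
Substituting one into the other gives q_L = 100/3 and q_S = 121/3.
Total output Q = 221/3, so price P = 197 - 221/3 = 370/3.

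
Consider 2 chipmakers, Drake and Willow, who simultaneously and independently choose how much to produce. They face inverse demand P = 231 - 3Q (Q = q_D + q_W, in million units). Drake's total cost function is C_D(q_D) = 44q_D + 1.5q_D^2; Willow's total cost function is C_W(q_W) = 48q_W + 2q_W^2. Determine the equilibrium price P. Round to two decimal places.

141.85

Drake's profit: π_D = (231 - 3Q)q_D - (44q_D + (3/2)q_D²). Setting ∂π_D/∂q_D = 0: 187 - 9q_D - 3(q_W) = 0.
Willow's first-order condition: 183 - 10q_W - 3(q_D) = 0.
Rearranging gives the reaction functions q_D = (187 - 3q_W)/9 and q_W = (183 - 3q_D)/10.
Solving the pair: q_D = 1321/81, q_W = 362/27.
Total output Q = 29.7160, so price P = 231 - 3·29.7160 = 141.8519.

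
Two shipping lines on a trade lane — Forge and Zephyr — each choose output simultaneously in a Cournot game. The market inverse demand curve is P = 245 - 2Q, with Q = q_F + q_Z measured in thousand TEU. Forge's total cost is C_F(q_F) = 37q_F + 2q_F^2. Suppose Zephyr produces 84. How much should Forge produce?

With the rival's output fixed at 84, Forge's profit is π_F = (245 - 2·84 - 2q_F)q_F - (37q_F + 2q_F²) = (77 - 2q_F)q_F - (37q_F + 2q_F²).
∂π_F/∂q_F = 40 - 8q_F = 0, so q_F = 5.

5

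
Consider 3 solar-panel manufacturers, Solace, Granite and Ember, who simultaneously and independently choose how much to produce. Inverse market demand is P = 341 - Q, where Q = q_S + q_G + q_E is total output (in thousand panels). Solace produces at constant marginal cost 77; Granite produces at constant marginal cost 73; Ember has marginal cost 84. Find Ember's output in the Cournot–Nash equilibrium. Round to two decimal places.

59.75

Solace's profit: π_S = (341 - Q)q_S - (77q_S). Setting ∂π_S/∂q_S = 0: 264 - 2q_S - (q_G + q_E) = 0.
Granite's profit: π_G = (341 - Q)q_G - (73q_G). Setting ∂π_G/∂q_G = 0: 268 - 2q_G - (q_S + q_E) = 0.
Ember's profit: π_E = (341 - Q)q_E - (84q_E). Setting ∂π_E/∂q_E = 0: 257 - 2q_E - (q_S + q_G) = 0.
Adding the 3 conditions: 789 − 2Q − 2Q = 0, i.e. Q = 789/4.
Back-substituting: q_S = (264 − 789/4) = 267/4, q_G = (268 − 789/4) = 283/4, q_E = (257 − 789/4) = 239/4.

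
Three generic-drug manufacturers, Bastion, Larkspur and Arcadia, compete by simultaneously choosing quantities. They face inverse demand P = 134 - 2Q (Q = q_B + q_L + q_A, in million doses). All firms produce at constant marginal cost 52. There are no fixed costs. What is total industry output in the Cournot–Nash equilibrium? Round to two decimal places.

Each firm earns π_i = (134 - 2Q)q_i - 52q_i.
Setting ∂π_i/∂q_i = 0 with rivals' quantities fixed: 82 - 4q_i - 2·Σ_{j≠i} q_j = 0.
With identical firms every q_j equals q_i, so Σ_{j≠i} q_j = 2q_i and 82 = 8q_i, giving q_i = 41/4.
Total output Q = 41/4 + 41/4 + 41/4 = 123/4.

30.75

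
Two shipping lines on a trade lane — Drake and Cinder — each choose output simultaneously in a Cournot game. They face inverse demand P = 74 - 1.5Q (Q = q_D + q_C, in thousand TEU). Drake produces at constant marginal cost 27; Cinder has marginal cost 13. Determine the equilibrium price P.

Drake's profit: π_D = (74 - 1.5Q)q_D - (27q_D). Setting ∂π_D/∂q_D = 0: 47 - 3q_D - (3/2)(q_C) = 0.
Cinder's first-order condition: 61 - 3q_C - (3/2)(q_D) = 0.
Best responses: q_D = (47 - (3/2)q_C)/3, q_C = (61 - (3/2)q_D)/3.
Substituting one into the other gives q_D = 22/3 and q_C = 50/3.
Total output Q = 24, so price P = 74 - (3/2)·24 = 38.

38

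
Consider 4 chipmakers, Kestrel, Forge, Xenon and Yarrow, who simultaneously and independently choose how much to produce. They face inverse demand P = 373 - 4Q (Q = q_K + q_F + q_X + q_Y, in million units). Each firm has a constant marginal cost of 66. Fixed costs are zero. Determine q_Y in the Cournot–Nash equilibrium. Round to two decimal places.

Each firm earns π_i = (373 - 4Q)q_i - 66q_i.
Setting ∂π_i/∂q_i = 0 with rivals' quantities fixed: 307 - 8q_i - 4·Σ_{j≠i} q_j = 0.
By symmetry each firm produces the same amount; substituting Σ_{j≠i} q_j = 3q_i yields q_i = 307/20.

15.35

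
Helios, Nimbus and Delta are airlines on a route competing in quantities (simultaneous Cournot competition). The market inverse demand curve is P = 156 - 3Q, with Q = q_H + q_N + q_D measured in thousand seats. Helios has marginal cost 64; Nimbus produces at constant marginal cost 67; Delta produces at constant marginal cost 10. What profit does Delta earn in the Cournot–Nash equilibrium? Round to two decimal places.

1376.02

Helios's profit: π_H = (156 - 3Q)q_H - (64q_H). Setting ∂π_H/∂q_H = 0: 92 - 6q_H - 3(q_N + q_D) = 0.
Nimbus's profit: π_N = (156 - 3Q)q_N - (67q_N). Setting ∂π_N/∂q_N = 0: 89 - 6q_N - 3(q_H + q_D) = 0.
Delta's profit: π_D = (156 - 3Q)q_D - (10q_D). Setting ∂π_D/∂q_D = 0: 146 - 6q_D - 3(q_H + q_N) = 0.
Adding the 3 first-order conditions: 327 − 12Q = 0, so Q = 109/4.
Back-substituting: q_H = (92 − 327/4)/3 = 41/12, q_N = (89 − 327/4)/3 = 29/12, q_D = (146 − 327/4)/3 = 257/12.
Price P = 156 - 3·(109/4) = 297/4.
Delta's profit: (297/4 - 10)·(257/12) = 1376.0208.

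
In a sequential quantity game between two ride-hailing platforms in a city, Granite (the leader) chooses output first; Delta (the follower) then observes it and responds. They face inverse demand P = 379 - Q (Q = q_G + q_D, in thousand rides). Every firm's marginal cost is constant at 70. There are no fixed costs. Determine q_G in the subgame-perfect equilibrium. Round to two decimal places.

The follower Delta best-responds to any q_G: π_D = (379 - Q)q_D - 70q_D.
Follower FOC: 309 - q_G - 2q_D = 0, so q_D(q_G) = (309 - q_G)/2.
The leader anticipates this reaction. Substituting into P = 379 - Q gives P = 449/2 - (1/2)q_G, so π_G = (449/2 - (1/2)q_G)q_G - 70q_G.
Leader FOC: 309/2 - q_G = 0, so q_G = 309/2.
Then q_D = (309 - 309/2)/2 = 309/4.

154.50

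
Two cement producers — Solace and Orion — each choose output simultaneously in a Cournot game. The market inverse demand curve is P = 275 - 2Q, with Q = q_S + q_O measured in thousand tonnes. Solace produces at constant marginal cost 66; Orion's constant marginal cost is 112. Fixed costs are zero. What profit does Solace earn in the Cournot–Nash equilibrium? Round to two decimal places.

Solace's profit: π_S = (275 - 2Q)q_S - (66q_S). Setting ∂π_S/∂q_S = 0: 209 - 4q_S - 2(q_O) = 0.
Orion's first-order condition: 163 - 4q_O - 2(q_S) = 0.
So q_S = (209 - 2q_O)/4 and q_O = (163 - 2q_S)/4.
Solving the pair: q_S = 85/2, q_O = 39/2.
Price P = 275 - 2·62 = 151.
Solace's profit: (151 - 66)·(85/2) = 3612.5000.

3612.50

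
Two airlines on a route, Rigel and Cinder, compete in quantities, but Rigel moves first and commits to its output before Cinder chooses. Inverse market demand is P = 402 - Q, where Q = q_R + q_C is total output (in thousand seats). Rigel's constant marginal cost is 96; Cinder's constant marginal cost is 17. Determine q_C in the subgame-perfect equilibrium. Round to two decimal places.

135.75

The follower Cinder best-responds to any q_R: π_C = (402 - Q)q_C - 17q_C.
Setting the follower's marginal profit to zero, 385 - q_R - 2q_C = 0, i.e. q_C = (385 - q_R)/2.
The leader anticipates this reaction. Substituting into P = 402 - Q gives P = 419/2 - (1/2)q_R, so π_R = (419/2 - (1/2)q_R)q_R - 96q_R.
Maximising: ∂π_R/∂q_R = 227/2 - q_R = 0, giving q_R = 227/2.
Then q_C = (385 - 227/2)/2 = 543/4.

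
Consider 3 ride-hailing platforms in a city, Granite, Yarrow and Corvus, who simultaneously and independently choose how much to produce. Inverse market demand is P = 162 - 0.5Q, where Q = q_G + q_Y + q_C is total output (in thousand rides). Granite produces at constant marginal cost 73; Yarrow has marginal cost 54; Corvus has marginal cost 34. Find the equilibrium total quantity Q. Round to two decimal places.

Granite's profit: π_G = (162 - 0.5Q)q_G - (73q_G). Setting ∂π_G/∂q_G = 0: 89 - q_G - (1/2)(q_Y + q_C) = 0.
Yarrow's profit: π_Y = (162 - 0.5Q)q_Y - (54q_Y). Setting ∂π_Y/∂q_Y = 0: 108 - q_Y - (1/2)(q_G + q_C) = 0.
Corvus's first-order condition: 128 - q_C - (1/2)(q_G + q_Y) = 0.
Summing all 3 equations gives 325 − 2Q = 0, hence Q = 325/2.
Back-substituting: q_G = (89 − 325/4)/(1/2) = 31/2, q_Y = (108 − 325/4)/(1/2) = 107/2, q_C = (128 − 325/4)/(1/2) = 187/2.
Total output Q = 31/2 + 107/2 + 187/2 = 325/2.

162.50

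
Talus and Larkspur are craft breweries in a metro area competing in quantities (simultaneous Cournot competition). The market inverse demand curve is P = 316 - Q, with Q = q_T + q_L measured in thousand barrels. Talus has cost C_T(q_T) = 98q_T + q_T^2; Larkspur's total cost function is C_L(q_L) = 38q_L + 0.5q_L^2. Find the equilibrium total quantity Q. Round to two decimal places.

Talus's profit: π_T = (316 - Q)q_T - (98q_T + q_T²). Setting ∂π_T/∂q_T = 0: 218 - 4q_T - (q_L) = 0.
Larkspur's first-order condition: 278 - 3q_L - (q_T) = 0.
So q_T = (218 - q_L)/4 and q_L = (278 - q_T)/3.
Solving the pair: q_T = 376/11, q_L = 894/11.
Total output Q = 376/11 + 894/11 = 1270/11.

115.45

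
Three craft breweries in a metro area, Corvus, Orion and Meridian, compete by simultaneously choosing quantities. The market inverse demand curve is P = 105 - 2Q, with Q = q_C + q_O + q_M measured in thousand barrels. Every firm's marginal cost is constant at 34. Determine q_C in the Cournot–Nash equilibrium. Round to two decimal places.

8.88

A representative firm's profit is π_i = q_i(105 - 2Q) - 34q_i.
First-order condition (treating rivals' output as given): 71 - 4q_i - 2·Σ_{j≠i} q_j = 0.
With identical firms every q_j equals q_i, so Σ_{j≠i} q_j = 2q_i and 71 = 8q_i, giving q_i = 71/8.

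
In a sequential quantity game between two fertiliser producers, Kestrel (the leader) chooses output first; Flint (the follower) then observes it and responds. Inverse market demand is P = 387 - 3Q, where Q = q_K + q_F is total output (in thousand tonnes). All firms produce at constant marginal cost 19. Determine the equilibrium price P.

Solve by backward induction. Given q_K, the follower Flint maximises π_F = (387 - 3q_K - 3q_F)q_F - 19q_F.
Follower FOC: 368 - 3q_K - 6q_F = 0, so q_F(q_K) = (368 - 3q_K)/6.
The leader anticipates this reaction. Substituting into P = 387 - 3Q gives P = 203 - (3/2)q_K, so π_K = (203 - (3/2)q_K)q_K - 19q_K.
Leader FOC: 184 - 3q_K = 0, so q_K = 184/3.
Then q_F = (368 - 3·(184/3))/6 = 92/3.
Total output Q = 92, so price P = 387 - 3·92 = 111.

111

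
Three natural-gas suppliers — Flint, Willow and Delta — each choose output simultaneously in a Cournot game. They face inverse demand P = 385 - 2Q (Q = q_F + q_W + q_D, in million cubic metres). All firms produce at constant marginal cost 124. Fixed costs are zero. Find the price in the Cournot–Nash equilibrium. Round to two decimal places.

A representative firm's profit is π_i = q_i(385 - 2Q) - 124q_i.
Setting ∂π_i/∂q_i = 0 with rivals' quantities fixed: 261 - 4q_i - 2·Σ_{j≠i} q_j = 0.
With identical firms every q_j equals q_i, so Σ_{j≠i} q_j = 2q_i and 261 = 8q_i, giving q_i = 261/8.
Total output Q = 783/8, so price P = 385 - 2·(783/8) = 757/4.

189.25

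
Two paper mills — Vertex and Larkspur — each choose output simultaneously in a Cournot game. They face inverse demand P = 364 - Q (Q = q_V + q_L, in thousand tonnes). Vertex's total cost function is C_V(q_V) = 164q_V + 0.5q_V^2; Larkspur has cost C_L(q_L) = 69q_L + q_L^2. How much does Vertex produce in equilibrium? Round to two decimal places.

45.91

Vertex's profit: π_V = (364 - Q)q_V - (164q_V + (1/2)q_V²). Setting ∂π_V/∂q_V = 0: 200 - 3q_V - (q_L) = 0.
Larkspur's profit: π_L = (364 - Q)q_L - (69q_L + q_L²). Setting ∂π_L/∂q_L = 0: 295 - 4q_L - (q_V) = 0.
Rearranging gives the reaction functions q_V = (200 - q_L)/3 and q_L = (295 - q_V)/4.
Solving the pair: q_V = 505/11, q_L = 685/11.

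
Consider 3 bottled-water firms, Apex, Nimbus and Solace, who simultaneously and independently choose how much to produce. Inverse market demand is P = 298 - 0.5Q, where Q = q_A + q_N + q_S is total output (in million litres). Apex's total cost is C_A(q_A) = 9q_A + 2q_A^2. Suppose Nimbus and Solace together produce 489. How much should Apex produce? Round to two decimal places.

With rivals' combined output fixed at 489, Apex's profit is π_A = (298 - (1/2)·489 - (1/2)q_A)q_A - (9q_A + 2q_A²) = (107/2 - (1/2)q_A)q_A - (9q_A + 2q_A²).
∂π_A/∂q_A = 89/2 - 5q_A = 0, so q_A = 89/10.

8.90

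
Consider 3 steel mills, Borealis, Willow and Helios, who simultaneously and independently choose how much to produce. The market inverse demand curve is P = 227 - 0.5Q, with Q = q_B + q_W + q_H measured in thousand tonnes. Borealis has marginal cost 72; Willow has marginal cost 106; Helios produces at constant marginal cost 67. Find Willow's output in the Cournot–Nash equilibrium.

Borealis's profit: π_B = (227 - 0.5Q)q_B - (72q_B). Setting ∂π_B/∂q_B = 0: 155 - q_B - (1/2)(q_W + q_H) = 0.
Willow's first-order condition: 121 - q_W - (1/2)(q_B + q_H) = 0.
Helios's first-order condition: 160 - q_H - (1/2)(q_B + q_W) = 0.
Adding the 3 conditions: 436 − Q − Q = 0, i.e. Q = 218.
Back-substituting: q_B = (155 − 109)/(1/2) = 92, q_W = (121 − 109)/(1/2) = 24, q_H = (160 − 109)/(1/2) = 102.

24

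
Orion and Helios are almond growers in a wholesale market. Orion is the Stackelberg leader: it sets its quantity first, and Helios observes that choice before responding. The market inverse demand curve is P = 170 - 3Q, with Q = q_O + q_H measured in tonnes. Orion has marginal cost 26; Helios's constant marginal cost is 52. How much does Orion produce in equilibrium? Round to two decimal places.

28.33

Solve by backward induction. Given q_O, the follower Helios maximises π_H = (170 - 3q_O - 3q_H)q_H - 52q_H.
Follower FOC: 118 - 3q_O - 6q_H = 0, so q_H(q_O) = (118 - 3q_O)/6.
The leader anticipates this reaction. Substituting into P = 170 - 3Q gives P = 111 - (3/2)q_O, so π_O = (111 - (3/2)q_O)q_O - 26q_O.
Maximising: ∂π_O/∂q_O = 85 - 3q_O = 0, giving q_O = 85/3.
Then q_H = (118 - 3·(85/3))/6 = 11/2.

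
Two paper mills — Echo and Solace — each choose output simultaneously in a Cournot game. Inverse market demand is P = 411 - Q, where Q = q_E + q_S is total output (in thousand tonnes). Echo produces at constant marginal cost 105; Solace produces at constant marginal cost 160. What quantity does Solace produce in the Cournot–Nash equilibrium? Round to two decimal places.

65.33

Echo's profit: π_E = (411 - Q)q_E - (105q_E). Setting ∂π_E/∂q_E = 0: 306 - 2q_E - (q_S) = 0.
Solace's first-order condition: 251 - 2q_S - (q_E) = 0.
Best responses: q_E = (306 - q_S)/2, q_S = (251 - q_E)/2.
Substituting one into the other gives q_E = 361/3 and q_S = 196/3.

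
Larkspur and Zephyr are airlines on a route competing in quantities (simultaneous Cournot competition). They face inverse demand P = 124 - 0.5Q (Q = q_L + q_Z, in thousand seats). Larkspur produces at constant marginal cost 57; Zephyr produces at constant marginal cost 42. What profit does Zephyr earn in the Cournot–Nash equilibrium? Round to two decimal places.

2090.89

Larkspur's profit: π_L = (124 - 0.5Q)q_L - (57q_L). Setting ∂π_L/∂q_L = 0: 67 - q_L - (1/2)(q_Z) = 0.
Zephyr's profit: π_Z = (124 - 0.5Q)q_Z - (42q_Z). Setting ∂π_Z/∂q_Z = 0: 82 - q_Z - (1/2)(q_L) = 0.
Best responses: q_L = (67 - (1/2)q_Z), q_Z = (82 - (1/2)q_L).
Solving the pair: q_L = 104/3, q_Z = 194/3.
Price P = 124 - (1/2)·(298/3) = 223/3.
Zephyr's profit: (223/3 - 42)·(194/3) = 2090.8889.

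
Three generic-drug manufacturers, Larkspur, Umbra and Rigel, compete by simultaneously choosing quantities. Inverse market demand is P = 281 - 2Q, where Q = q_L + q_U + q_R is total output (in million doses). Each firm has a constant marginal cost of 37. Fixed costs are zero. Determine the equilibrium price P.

98

Each firm earns π_i = (281 - 2Q)q_i - 37q_i.
Setting ∂π_i/∂q_i = 0 with rivals' quantities fixed: 244 - 4q_i - 2·Σ_{j≠i} q_j = 0.
With identical firms every q_j equals q_i, so Σ_{j≠i} q_j = 2q_i and 244 = 8q_i, giving q_i = 61/2.
Total output Q = 183/2, so price P = 281 - 2·(183/2) = 98.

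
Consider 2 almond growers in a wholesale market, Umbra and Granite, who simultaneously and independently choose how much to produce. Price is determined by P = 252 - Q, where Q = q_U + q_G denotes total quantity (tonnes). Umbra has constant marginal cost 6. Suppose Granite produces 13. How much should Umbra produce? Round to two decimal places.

With the rival's output fixed at 13, Umbra's profit is π_U = (252 - 13 - q_U)q_U - (6q_U) = (239 - q_U)q_U - (6q_U).
∂π_U/∂q_U = 233 - 2q_U = 0, so q_U = 233/2.

116.50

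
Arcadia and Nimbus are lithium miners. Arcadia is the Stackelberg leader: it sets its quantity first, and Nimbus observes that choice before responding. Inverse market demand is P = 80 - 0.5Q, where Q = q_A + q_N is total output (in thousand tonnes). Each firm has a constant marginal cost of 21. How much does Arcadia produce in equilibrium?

Solve by backward induction. Given q_A, the follower Nimbus maximises π_N = (80 - (1/2)q_A - (1/2)q_N)q_N - 21q_N.
Follower FOC: 59 - (1/2)q_A - q_N = 0, so q_N(q_A) = (59 - (1/2)q_A).
Arcadia substitutes q_N(q_A) into its own profit: π_A = q_A(80 - (1/2)q_A - (59 - (1/2)q_A)/2) - 21q_A = (101/2 - (1/4)q_A)q_A - 21q_A.
The leader's first-order condition 59/2 - (1/2)q_A = 0 yields q_A = 59.
Then q_N = (59 - (1/2)·59) = 59/2.

59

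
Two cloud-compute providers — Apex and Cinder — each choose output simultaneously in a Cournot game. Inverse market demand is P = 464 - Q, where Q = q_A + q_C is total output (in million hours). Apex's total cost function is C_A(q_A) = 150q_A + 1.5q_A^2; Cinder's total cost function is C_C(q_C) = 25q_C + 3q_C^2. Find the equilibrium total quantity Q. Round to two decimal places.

101.38

Apex's profit: π_A = (464 - Q)q_A - (150q_A + (3/2)q_A²). Setting ∂π_A/∂q_A = 0: 314 - 5q_A - (q_C) = 0.
Cinder's profit: π_C = (464 - Q)q_C - (25q_C + 3q_C²). Setting ∂π_C/∂q_C = 0: 439 - 8q_C - (q_A) = 0.
Best responses: q_A = (314 - q_C)/5, q_C = (439 - q_A)/8.
Substituting one into the other gives q_A = 691/13 and q_C = 627/13.
Total output Q = 691/13 + 627/13 = 1318/13.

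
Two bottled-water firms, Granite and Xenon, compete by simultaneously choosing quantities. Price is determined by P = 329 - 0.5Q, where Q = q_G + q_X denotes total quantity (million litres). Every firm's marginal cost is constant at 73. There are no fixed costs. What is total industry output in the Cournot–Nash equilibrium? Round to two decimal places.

341.33

Each firm earns π_i = (329 - 0.5Q)q_i - 73q_i.
First-order condition (treating rivals' output as given): 256 - q_i - (1/2)q_j = 0.
With identical firms every q_j equals q_i, so q_j = q_i and 256 = (3/2)q_i, giving q_i = 512/3.
Total output Q = 512/3 + 512/3 = 1024/3.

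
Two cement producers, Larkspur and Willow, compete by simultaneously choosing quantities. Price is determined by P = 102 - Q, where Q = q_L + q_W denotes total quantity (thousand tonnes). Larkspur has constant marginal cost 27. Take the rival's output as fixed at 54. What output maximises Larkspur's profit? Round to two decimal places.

With the rival's output fixed at 54, Larkspur's profit is π_L = (102 - 54 - q_L)q_L - (27q_L) = (48 - q_L)q_L - (27q_L).
∂π_L/∂q_L = 21 - 2q_L = 0, so q_L = 21/2.

10.50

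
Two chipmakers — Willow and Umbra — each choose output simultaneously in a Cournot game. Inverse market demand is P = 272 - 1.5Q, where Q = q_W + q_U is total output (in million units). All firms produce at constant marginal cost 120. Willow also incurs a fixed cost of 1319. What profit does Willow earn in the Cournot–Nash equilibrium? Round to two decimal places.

392.41

Each firm earns π_i = (272 - 1.5Q)q_i - 120q_i.
First-order condition (treating rivals' output as given): 152 - 3q_i - (3/2)q_j = 0.
With identical firms every q_j equals q_i, so q_j = q_i and 152 = (9/2)q_i, giving q_i = 304/9.
Price P = 272 - (3/2)·(608/9) = 512/3.
Willow's profit: (512/3 - 120)·(304/9) - 1319 = 392.4074.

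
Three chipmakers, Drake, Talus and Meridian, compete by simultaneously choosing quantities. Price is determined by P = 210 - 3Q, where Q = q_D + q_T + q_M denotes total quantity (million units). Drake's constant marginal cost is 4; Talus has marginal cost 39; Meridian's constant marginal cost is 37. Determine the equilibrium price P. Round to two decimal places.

Drake's profit: π_D = (210 - 3Q)q_D - (4q_D). Setting ∂π_D/∂q_D = 0: 206 - 6q_D - 3(q_T + q_M) = 0.
Talus's first-order condition: 171 - 6q_T - 3(q_D + q_M) = 0.
Meridian's first-order condition: 173 - 6q_M - 3(q_D + q_T) = 0.
Summing all 3 equations gives 550 − 12Q = 0, hence Q = 275/6.
Back-substituting: q_D = (206 − 275/2)/3 = 137/6, q_T = (171 − 275/2)/3 = 67/6, q_M = (173 − 275/2)/3 = 71/6.
Total output Q = 275/6, so price P = 210 - 3·(275/6) = 145/2.

72.50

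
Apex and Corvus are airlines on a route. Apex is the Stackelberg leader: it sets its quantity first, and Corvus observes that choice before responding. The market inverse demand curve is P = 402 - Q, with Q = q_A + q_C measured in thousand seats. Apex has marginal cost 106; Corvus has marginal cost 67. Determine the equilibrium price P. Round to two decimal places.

The follower Corvus best-responds to any q_A: π_C = (402 - Q)q_C - 67q_C.
Follower FOC: 335 - q_A - 2q_C = 0, so q_C(q_A) = (335 - q_A)/2.
Apex substitutes q_C(q_A) into its own profit: π_A = q_A(402 - q_A - (335 - q_A)/2) - 106q_A = (469/2 - (1/2)q_A)q_A - 106q_A.
The leader's first-order condition 257/2 - q_A = 0 yields q_A = 257/2.
Then q_C = (335 - 257/2)/2 = 413/4.
Total output Q = 927/4, so price P = 402 - 927/4 = 681/4.

170.25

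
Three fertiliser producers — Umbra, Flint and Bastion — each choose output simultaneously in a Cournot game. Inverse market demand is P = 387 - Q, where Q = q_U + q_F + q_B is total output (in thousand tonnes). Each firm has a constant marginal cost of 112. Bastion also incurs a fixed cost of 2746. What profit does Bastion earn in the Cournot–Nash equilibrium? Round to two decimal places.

A representative firm's profit is π_i = q_i(387 - Q) - 112q_i.
First-order condition (treating rivals' output as given): 275 - 2q_i - Σ_{j≠i} q_j = 0.
By symmetry each firm produces the same amount; substituting Σ_{j≠i} q_j = 2q_i yields q_i = 275/4.
Price P = 387 - 825/4 = 723/4.
Bastion's profit: (723/4 - 112)·(275/4) - 2746 = 1980.5625.

1980.56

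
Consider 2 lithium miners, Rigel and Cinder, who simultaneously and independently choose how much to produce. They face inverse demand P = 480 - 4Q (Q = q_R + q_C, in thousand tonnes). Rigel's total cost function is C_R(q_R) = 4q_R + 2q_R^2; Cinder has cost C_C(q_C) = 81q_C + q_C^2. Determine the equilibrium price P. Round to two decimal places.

Rigel's profit: π_R = (480 - 4Q)q_R - (4q_R + 2q_R²). Setting ∂π_R/∂q_R = 0: 476 - 12q_R - 4(q_C) = 0.
Cinder's profit: π_C = (480 - 4Q)q_C - (81q_C + q_C²). Setting ∂π_C/∂q_C = 0: 399 - 10q_C - 4(q_R) = 0.
Best responses: q_R = (476 - 4q_C)/12, q_C = (399 - 4q_R)/10.
Solving the pair: q_R = 791/26, q_C = 721/26.
Total output Q = 756/13, so price P = 480 - 4·(756/13) = 247.3846.

247.38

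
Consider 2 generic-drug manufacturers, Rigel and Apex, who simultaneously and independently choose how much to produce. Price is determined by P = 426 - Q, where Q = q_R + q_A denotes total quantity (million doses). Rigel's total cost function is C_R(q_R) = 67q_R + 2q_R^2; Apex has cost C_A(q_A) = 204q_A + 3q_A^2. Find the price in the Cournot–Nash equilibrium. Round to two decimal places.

348.91

Rigel's profit: π_R = (426 - Q)q_R - (67q_R + 2q_R²). Setting ∂π_R/∂q_R = 0: 359 - 6q_R - (q_A) = 0.
Apex's profit: π_A = (426 - Q)q_A - (204q_A + 3q_A²). Setting ∂π_A/∂q_A = 0: 222 - 8q_A - (q_R) = 0.
Rearranging gives the reaction functions q_R = (359 - q_A)/6 and q_A = (222 - q_R)/8.
Substituting one into the other gives q_R = 56.3830 and q_A = 973/47.
Total output Q = 77.0851, so price P = 426 - 77.0851 = 348.9149.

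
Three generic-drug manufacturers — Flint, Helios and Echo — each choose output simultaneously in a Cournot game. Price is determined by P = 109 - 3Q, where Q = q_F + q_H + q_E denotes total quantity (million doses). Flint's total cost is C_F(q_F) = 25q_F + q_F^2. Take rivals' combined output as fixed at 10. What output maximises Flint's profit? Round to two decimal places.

6.75

With rivals' combined output fixed at 10, Flint's profit is π_F = (109 - 3·10 - 3q_F)q_F - (25q_F + q_F²) = (79 - 3q_F)q_F - (25q_F + q_F²).
∂π_F/∂q_F = 54 - 8q_F = 0, so q_F = 27/4.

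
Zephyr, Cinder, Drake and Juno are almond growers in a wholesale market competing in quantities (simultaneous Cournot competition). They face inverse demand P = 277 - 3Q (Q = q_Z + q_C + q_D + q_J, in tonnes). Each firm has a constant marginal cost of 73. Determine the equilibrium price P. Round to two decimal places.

113.80

A representative firm's profit is π_i = q_i(277 - 3Q) - 73q_i.
First-order condition (treating rivals' output as given): 204 - 6q_i - 3·Σ_{j≠i} q_j = 0.
By symmetry each firm produces the same amount; substituting Σ_{j≠i} q_j = 3q_i yields q_i = 204/15 = 68/5.
Total output Q = 272/5, so price P = 277 - 3·(272/5) = 569/5.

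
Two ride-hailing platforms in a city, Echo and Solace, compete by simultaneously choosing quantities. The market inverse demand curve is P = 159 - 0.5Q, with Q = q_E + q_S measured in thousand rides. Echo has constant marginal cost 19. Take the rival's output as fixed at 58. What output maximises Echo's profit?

111

With the rival's output fixed at 58, Echo's profit is π_E = (159 - (1/2)·58 - (1/2)q_E)q_E - (19q_E) = (130 - (1/2)q_E)q_E - (19q_E).
∂π_E/∂q_E = 111 - q_E = 0, so q_E = 111.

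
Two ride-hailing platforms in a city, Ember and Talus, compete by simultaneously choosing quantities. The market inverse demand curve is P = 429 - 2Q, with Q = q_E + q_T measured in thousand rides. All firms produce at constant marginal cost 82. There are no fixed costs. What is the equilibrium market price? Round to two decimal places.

A representative firm's profit is π_i = q_i(429 - 2Q) - 82q_i.
First-order condition (treating rivals' output as given): 347 - 4q_i - 2q_j = 0.
With identical firms every q_j equals q_i, so q_j = q_i and 347 = 6q_i, giving q_i = 347/6.
Total output Q = 347/3, so price P = 429 - 2·(347/3) = 593/3.

197.67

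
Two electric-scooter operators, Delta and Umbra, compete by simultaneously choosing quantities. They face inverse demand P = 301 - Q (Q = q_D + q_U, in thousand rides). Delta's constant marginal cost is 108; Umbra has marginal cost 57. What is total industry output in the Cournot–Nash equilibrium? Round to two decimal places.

145.67

Delta's profit: π_D = (301 - Q)q_D - (108q_D). Setting ∂π_D/∂q_D = 0: 193 - 2q_D - (q_U) = 0.
Umbra's first-order condition: 244 - 2q_U - (q_D) = 0.
Best responses: q_D = (193 - q_U)/2, q_U = (244 - q_D)/2.
Solving the pair: q_D = 142/3, q_U = 295/3.
Total output Q = 142/3 + 295/3 = 437/3.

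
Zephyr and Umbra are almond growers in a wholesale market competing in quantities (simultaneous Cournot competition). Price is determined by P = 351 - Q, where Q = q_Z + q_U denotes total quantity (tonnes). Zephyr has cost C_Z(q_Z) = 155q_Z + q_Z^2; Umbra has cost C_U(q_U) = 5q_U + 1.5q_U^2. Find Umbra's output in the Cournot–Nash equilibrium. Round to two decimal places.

62.53

Zephyr's profit: π_Z = (351 - Q)q_Z - (155q_Z + q_Z²). Setting ∂π_Z/∂q_Z = 0: 196 - 4q_Z - (q_U) = 0.
Umbra's profit: π_U = (351 - Q)q_U - (5q_U + (3/2)q_U²). Setting ∂π_U/∂q_U = 0: 346 - 5q_U - (q_Z) = 0.
So q_Z = (196 - q_U)/4 and q_U = (346 - q_Z)/5.
Solving the pair: q_Z = 634/19, q_U = 1188/19.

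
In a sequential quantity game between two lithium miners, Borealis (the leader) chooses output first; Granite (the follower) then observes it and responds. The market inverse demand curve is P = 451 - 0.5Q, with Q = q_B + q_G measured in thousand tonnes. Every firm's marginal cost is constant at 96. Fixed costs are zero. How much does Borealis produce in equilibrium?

355

Solve by backward induction. Given q_B, the follower Granite maximises π_G = (451 - (1/2)q_B - (1/2)q_G)q_G - 96q_G.
Follower FOC: 355 - (1/2)q_B - q_G = 0, so q_G(q_B) = (355 - (1/2)q_B).
The leader anticipates this reaction. Substituting into P = 451 - 0.5Q gives P = 547/2 - (1/4)q_B, so π_B = (547/2 - (1/4)q_B)q_B - 96q_B.
Leader FOC: 355/2 - (1/2)q_B = 0, so q_B = 355.
Then q_G = (355 - (1/2)·355) = 355/2.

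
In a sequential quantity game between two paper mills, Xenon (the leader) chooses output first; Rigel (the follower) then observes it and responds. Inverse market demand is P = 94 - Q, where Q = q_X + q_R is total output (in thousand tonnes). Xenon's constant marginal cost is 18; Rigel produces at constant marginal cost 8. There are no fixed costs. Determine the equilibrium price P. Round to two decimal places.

The follower Rigel best-responds to any q_X: π_R = (94 - Q)q_R - 8q_R.
Setting the follower's marginal profit to zero, 86 - q_X - 2q_R = 0, i.e. q_R = (86 - q_X)/2.
Xenon substitutes q_R(q_X) into its own profit: π_X = q_X(94 - q_X - (86 - q_X)/2) - 18q_X = (51 - (1/2)q_X)q_X - 18q_X.
Leader FOC: 33 - q_X = 0, so q_X = 33.
Then q_R = (86 - 33)/2 = 53/2.
Total output Q = 119/2, so price P = 94 - 119/2 = 69/2.

34.50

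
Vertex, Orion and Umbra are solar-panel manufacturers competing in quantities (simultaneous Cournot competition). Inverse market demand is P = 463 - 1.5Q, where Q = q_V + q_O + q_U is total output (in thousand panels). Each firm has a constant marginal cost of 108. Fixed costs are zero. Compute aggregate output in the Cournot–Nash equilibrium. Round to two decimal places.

Each firm earns π_i = (463 - 1.5Q)q_i - 108q_i.
First-order condition (treating rivals' output as given): 355 - 3q_i - (3/2)·Σ_{j≠i} q_j = 0.
By symmetry each firm produces the same amount; substituting Σ_{j≠i} q_j = 2q_i yields q_i = 355/6.
Total output Q = 355/6 + 355/6 + 355/6 = 355/2.

177.50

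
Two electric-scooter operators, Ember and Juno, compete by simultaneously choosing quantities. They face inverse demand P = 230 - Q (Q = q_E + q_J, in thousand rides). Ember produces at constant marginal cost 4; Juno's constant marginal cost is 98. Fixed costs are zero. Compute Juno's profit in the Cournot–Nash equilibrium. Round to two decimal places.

160.44

Ember's profit: π_E = (230 - Q)q_E - (4q_E). Setting ∂π_E/∂q_E = 0: 226 - 2q_E - (q_J) = 0.
Juno's profit: π_J = (230 - Q)q_J - (98q_J). Setting ∂π_J/∂q_J = 0: 132 - 2q_J - (q_E) = 0.
Rearranging gives the reaction functions q_E = (226 - q_J)/2 and q_J = (132 - q_E)/2.
Solving the pair: q_E = 320/3, q_J = 38/3.
Price P = 230 - 358/3 = 332/3.
Juno's profit: (332/3 - 98)·(38/3) = 1444/9.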